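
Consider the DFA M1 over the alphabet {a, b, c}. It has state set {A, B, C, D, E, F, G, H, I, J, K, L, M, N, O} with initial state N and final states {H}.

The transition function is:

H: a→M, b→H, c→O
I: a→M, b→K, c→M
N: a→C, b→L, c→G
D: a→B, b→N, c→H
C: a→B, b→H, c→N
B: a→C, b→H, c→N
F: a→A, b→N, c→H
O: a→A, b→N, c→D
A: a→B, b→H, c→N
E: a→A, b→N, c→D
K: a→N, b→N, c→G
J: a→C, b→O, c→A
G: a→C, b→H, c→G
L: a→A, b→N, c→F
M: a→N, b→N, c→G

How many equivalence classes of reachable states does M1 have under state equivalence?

7

Reachable states from the start: {A,B,C,D,F,G,H,L,M,N,O}. Unreachable: {E,I,J,K} — drop them.
P0 = {H} | {A,B,C,D,F,G,L,M,N,O}.
Refine {A,B,C,D,F,G,L,M,N,O} on symbol b: members go to different blocks, giving {D,F,L,M,N,O} and {A,B,C,G}.
Refine {D,F,L,M,N,O} on symbol a: members go to different blocks, giving {D,F,L,N,O} and {M}.
On input c, block {D,F,L,N,O} splits into {D,F} and {L,O} and {N}.
Refine {A,B,C,G} on symbol c: members go to different blocks, giving {A,B,C} and {G}.
The partition is now stable with 7 blocks: {H} | {D,F} | {A,B,C} | {M} | {L,O} | {N} | {G}.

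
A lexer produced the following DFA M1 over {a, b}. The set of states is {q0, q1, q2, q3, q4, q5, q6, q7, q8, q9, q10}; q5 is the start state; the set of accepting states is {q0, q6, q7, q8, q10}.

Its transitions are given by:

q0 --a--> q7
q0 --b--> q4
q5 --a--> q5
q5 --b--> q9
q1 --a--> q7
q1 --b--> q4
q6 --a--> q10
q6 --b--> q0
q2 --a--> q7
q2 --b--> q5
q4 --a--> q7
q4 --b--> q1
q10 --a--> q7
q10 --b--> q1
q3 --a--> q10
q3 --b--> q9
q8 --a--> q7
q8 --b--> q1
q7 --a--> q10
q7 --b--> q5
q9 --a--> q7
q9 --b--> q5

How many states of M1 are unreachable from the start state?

5

Starting at q5 and following transitions, the reachable set is {q1, q4, q5, q7, q9, q10}. That leaves q0, q2, q3, q6, q8 unreachable — 5 in total.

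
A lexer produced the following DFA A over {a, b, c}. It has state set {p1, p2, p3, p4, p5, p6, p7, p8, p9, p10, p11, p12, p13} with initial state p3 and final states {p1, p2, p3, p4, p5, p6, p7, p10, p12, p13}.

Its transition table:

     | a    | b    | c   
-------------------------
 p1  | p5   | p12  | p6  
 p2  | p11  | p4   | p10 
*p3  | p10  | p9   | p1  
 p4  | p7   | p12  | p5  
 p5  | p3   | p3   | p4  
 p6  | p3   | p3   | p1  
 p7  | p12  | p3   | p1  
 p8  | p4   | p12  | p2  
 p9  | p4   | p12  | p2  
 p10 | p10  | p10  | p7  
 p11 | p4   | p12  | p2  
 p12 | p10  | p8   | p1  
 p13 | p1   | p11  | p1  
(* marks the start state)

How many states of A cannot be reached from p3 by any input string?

Starting at p3 and following transitions, the reachable set is {p1, p2, p3, p4, p5, p6, p7, p8, p9, p10, p11, p12}. That leaves p13 unreachable — 1 in total.

1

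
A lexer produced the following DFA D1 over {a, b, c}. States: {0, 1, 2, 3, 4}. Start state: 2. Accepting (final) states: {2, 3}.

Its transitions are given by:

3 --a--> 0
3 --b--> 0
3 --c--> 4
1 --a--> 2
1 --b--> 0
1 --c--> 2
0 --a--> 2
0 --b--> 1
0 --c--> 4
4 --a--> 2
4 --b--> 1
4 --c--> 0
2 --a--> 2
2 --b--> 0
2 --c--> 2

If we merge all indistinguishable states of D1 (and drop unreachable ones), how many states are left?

3

States {3} cannot be reached from the start state, so discard them.
Start with accepting vs non-accepting: {2} | {0,1,4}.
Split {0,1,4} by δ(·,c) → {0,4} and {1}.
No further refinement is possible. Final partition (3 blocks): {2} | {0,4} | {1}.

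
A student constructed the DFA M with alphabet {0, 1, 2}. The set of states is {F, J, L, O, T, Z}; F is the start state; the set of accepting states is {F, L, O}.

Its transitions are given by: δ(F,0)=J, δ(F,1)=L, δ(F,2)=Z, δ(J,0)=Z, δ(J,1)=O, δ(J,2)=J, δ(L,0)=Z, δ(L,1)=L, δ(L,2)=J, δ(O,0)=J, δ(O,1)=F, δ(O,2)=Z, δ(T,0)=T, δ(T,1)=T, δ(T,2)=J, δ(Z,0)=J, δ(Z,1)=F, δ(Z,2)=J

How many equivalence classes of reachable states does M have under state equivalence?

First remove the unreachable states {T}; 5 states remain.
Initial partition by acceptance: {F,L,O} | {J,Z}.
The partition is now stable with 2 blocks: {F,L,O} | {J,Z}.

2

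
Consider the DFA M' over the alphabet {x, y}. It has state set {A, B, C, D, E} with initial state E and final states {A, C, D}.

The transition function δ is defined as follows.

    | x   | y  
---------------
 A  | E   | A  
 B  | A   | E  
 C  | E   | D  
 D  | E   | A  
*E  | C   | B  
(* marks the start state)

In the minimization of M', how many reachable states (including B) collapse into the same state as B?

2

All states are reachable from the start state.
Start with accepting vs non-accepting: {A,C,D} | {B,E}.
No further refinement is possible. Final partition (2 blocks): {A,C,D} | {B,E}.
The equivalence class containing B is {B,E}, of size 2.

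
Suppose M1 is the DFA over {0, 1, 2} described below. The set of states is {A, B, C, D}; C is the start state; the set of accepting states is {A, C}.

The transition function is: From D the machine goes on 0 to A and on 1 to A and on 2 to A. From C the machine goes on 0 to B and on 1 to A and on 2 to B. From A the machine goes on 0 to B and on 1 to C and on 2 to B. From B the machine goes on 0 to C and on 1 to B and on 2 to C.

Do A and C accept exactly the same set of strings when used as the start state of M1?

Yes

Reachable states from the start: {A,B,C}. Unreachable: {D} — drop them.
Start with accepting vs non-accepting: {A,C} | {B}.
The partition is now stable with 2 blocks: {A,C} | {B}.
A and C lie in the same block of the stable partition, so they are equivalent — no string distinguishes them.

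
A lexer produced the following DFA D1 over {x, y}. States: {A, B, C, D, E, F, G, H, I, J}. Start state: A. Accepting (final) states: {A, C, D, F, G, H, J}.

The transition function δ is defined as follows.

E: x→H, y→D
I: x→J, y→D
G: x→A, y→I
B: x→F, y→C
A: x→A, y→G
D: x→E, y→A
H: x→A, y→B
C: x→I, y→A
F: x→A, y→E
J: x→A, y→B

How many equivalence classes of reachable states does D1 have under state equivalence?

All states are reachable from the start state.
P0 = {A,C,D,F,G,H,J} | {B,E,I}.
On input x, block {A,C,D,F,G,H,J} splits into {A,F,G,H,J} and {C,D}.
Refine {A,F,G,H,J} on symbol y: members go to different blocks, giving {F,G,H,J} and {A}.
The partition is now stable with 4 blocks: {F,G,H,J} | {B,E,I} | {C,D} | {A}.

4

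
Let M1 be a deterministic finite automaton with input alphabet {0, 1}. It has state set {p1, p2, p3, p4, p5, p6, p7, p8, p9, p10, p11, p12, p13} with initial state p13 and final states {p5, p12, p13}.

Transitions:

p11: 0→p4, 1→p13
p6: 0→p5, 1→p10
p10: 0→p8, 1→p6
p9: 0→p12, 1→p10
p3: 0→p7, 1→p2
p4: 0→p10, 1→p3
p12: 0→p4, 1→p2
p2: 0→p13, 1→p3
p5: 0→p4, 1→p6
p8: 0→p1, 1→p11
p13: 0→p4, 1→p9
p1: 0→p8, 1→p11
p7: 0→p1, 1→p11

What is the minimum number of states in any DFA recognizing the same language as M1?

All states are reachable from the start state.
Start with accepting vs non-accepting: {p5,p12,p13} | {p1,p2,p3,p4,p6,p7,p8,p9,p10,p11}.
On input 0, block {p1,p2,p3,p4,p6,p7,p8,p9,p10,p11} splits into {p1,p3,p4,p7,p8,p10,p11} and {p2,p6,p9}.
Split {p1,p3,p4,p7,p8,p10,p11} by δ(·,1) → {p1,p4,p7,p8} and {p3,p10} and {p11}.
Split {p1,p4,p7,p8} by δ(·,0) → {p1,p7,p8} and {p4}.
No further refinement is possible. Final partition (6 blocks): {p5,p12,p13} | {p1,p7,p8} | {p2,p6,p9} | {p3,p10} | {p11} | {p4}.

6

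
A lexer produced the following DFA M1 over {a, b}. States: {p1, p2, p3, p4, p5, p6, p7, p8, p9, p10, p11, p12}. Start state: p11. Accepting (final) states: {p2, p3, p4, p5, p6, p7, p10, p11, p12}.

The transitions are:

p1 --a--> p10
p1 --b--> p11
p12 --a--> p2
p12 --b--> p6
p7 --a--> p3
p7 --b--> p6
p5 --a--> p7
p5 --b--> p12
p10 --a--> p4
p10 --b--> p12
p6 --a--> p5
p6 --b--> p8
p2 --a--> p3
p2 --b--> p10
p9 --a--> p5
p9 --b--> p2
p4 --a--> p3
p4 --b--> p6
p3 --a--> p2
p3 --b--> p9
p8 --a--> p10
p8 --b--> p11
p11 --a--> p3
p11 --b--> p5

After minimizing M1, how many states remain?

7

States {p1} cannot be reached from the start state, so discard them.
P0 = {p2,p3,p4,p5,p6,p7,p10,p11,p12} | {p8,p9}.
Refine {p2,p3,p4,p5,p6,p7,p10,p11,p12} on symbol b: members go to different blocks, giving {p2,p4,p5,p7,p10,p11,p12} and {p3,p6}.
Split {p2,p4,p5,p7,p10,p11,p12} by δ(·,a) → {p2,p4,p7,p11} and {p5,p10,p12}.
On input b, block {p2,p4,p7,p11} splits into {p2,p11} and {p4,p7}.
On input a, block {p3,p6} splits into {p3} and {p6}.
Refine {p5,p10,p12} on symbol a: members go to different blocks, giving {p5,p10} and {p12}.
No further refinement is possible. Final partition (7 blocks): {p2,p11} | {p8,p9} | {p3} | {p5,p10} | {p4,p7} | {p6} | {p12}.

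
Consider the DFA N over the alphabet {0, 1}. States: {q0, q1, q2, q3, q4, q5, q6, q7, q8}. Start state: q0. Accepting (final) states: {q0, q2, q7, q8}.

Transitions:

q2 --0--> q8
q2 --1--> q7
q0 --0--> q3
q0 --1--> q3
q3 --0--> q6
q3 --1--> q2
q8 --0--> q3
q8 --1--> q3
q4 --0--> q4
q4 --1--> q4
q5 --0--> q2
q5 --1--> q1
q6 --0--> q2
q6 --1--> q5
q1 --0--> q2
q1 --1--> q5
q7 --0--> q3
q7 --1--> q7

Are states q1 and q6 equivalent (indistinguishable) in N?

Yes

States {q4} cannot be reached from the start state, so discard them.
Initial partition by acceptance: {q0,q2,q7,q8} | {q1,q3,q5,q6}.
Refine {q0,q2,q7,q8} on symbol 0: members go to different blocks, giving {q0,q7,q8} and {q2}.
Refine {q0,q7,q8} on symbol 1: members go to different blocks, giving {q0,q8} and {q7}.
On input 0, block {q1,q3,q5,q6} splits into {q1,q5,q6} and {q3}.
Stable partition: {q0,q8} | {q1,q5,q6} | {q2} | {q7} | {q3} — 5 equivalence classes.
q1 and q6 lie in the same block of the stable partition, so they are equivalent — no string distinguishes them.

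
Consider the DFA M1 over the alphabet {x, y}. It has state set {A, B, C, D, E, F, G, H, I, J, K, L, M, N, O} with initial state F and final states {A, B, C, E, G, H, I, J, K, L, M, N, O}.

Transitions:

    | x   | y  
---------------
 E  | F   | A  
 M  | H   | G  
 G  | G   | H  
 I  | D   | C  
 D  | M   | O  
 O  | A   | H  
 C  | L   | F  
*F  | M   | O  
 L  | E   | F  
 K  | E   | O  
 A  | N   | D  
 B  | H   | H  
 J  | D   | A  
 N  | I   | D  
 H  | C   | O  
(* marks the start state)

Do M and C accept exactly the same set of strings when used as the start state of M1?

First remove the unreachable states {B,J,K}; 12 states remain.
Initial partition by acceptance: {A,C,E,G,H,I,L,M,N,O} | {D,F}.
On input x, block {A,C,E,G,H,I,L,M,N,O} splits into {A,C,G,H,L,M,N,O} and {E,I}.
Split {A,C,G,H,L,M,N,O} by δ(·,x) → {A,C,G,H,M,O} and {L,N}.
Refine {A,C,G,H,M,O} on symbol x: members go to different blocks, giving {G,H,M,O} and {A,C}.
On input x, block {G,H,M,O} splits into {G,M} and {H,O}.
Refine {G,M} on symbol x: members go to different blocks, giving {G} and {M}.
The partition is now stable with 7 blocks: {G} | {D,F} | {E,I} | {L,N} | {A,C} | {H,O} | {M}.
M and C end up in different blocks, so they are distinguishable. For instance, the string 'y' is accepted from only M.

No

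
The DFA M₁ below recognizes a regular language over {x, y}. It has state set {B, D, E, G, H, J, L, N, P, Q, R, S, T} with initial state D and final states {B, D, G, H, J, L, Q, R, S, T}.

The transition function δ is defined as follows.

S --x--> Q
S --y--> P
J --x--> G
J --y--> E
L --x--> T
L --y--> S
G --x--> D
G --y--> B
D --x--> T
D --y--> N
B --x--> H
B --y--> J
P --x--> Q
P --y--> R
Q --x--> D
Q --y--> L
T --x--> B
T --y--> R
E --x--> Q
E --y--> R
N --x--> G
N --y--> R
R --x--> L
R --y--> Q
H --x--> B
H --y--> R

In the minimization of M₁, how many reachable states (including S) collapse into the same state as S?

Start with accepting vs non-accepting: {B,D,G,H,J,L,Q,R,S,T} | {E,N,P}.
Split {B,D,G,H,J,L,Q,R,S,T} by δ(·,y) → {B,G,H,L,Q,R,T} and {D,J,S}.
Refine {B,G,H,L,Q,R,T} on symbol x: members go to different blocks, giving {B,H,L,R,T} and {G,Q}.
Refine {B,H,L,R,T} on symbol y: members go to different blocks, giving {B,L} and {H,T} and {R}.
On input x, block {D,J,S} splits into {J,S} and {D}.
No further refinement is possible. Final partition (7 blocks): {B,L} | {E,N,P} | {J,S} | {G,Q} | {H,T} | {R} | {D}.
The equivalence class containing S is {J,S}, of size 2.

2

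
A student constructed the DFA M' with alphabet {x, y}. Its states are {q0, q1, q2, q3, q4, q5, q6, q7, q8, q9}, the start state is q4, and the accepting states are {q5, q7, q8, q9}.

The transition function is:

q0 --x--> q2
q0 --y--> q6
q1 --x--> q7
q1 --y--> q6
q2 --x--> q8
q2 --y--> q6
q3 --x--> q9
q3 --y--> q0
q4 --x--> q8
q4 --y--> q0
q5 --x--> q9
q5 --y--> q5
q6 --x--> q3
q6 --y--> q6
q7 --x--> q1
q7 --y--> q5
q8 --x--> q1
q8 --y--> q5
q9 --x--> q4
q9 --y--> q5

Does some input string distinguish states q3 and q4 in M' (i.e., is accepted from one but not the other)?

All states are reachable from the start state.
Start with accepting vs non-accepting: {q5,q7,q8,q9} | {q0,q1,q2,q3,q4,q6}.
Split {q5,q7,q8,q9} by δ(·,x) → {q7,q8,q9} and {q5}.
Refine {q0,q1,q2,q3,q4,q6} on symbol x: members go to different blocks, giving {q1,q2,q3,q4} and {q0,q6}.
Stable partition: {q7,q8,q9} | {q1,q2,q3,q4} | {q5} | {q0,q6} — 4 equivalence classes.
q3 and q4 lie in the same block of the stable partition, so they are equivalent — no string distinguishes them.

No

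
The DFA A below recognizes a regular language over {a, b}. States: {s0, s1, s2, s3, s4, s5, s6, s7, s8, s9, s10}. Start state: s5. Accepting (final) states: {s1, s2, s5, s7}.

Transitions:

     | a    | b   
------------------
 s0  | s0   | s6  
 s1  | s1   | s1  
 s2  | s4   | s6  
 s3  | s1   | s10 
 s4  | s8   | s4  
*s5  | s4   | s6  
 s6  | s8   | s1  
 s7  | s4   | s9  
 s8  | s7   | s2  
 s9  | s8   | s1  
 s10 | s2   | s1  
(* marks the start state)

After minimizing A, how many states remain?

States {s0,s3,s10} cannot be reached from the start state, so discard them.
Initial partition by acceptance: {s1,s2,s5,s7} | {s4,s6,s8,s9}.
Split {s1,s2,s5,s7} by δ(·,a) → {s2,s5,s7} and {s1}.
Split {s4,s6,s8,s9} by δ(·,a) → {s4,s6,s9} and {s8}.
Refine {s4,s6,s9} on symbol b: members go to different blocks, giving {s6,s9} and {s4}.
Stable partition: {s2,s5,s7} | {s6,s9} | {s1} | {s8} | {s4} — 5 equivalence classes.

5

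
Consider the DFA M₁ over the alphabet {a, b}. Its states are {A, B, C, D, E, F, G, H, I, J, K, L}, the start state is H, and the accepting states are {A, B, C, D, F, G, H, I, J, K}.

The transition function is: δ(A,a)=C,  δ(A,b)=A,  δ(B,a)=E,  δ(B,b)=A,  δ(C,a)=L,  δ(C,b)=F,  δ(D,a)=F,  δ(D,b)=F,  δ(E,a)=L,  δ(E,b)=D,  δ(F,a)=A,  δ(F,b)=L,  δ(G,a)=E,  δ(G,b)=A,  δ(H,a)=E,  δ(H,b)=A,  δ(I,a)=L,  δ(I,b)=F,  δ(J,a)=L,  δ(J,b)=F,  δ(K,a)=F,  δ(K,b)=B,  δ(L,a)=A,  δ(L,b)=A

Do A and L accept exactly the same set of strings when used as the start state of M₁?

No

States {B,G,I,J,K} cannot be reached from the start state, so discard them.
Initial partition by acceptance: {A,C,D,F,H} | {E,L}.
On input a, block {A,C,D,F,H} splits into {A,D,F} and {C,H}.
Split {A,D,F} by δ(·,a) → {D,F} and {A}.
Refine {D,F} on symbol a: members go to different blocks, giving {D} and {F}.
On input a, block {E,L} splits into {E} and {L}.
Split {C,H} by δ(·,a) → {C} and {H}.
Stable partition: {D} | {E} | {C} | {A} | {F} | {L} | {H} — 7 equivalence classes.
A and L end up in different blocks, so they are distinguishable. For instance, the string 'ε' is accepted from only A.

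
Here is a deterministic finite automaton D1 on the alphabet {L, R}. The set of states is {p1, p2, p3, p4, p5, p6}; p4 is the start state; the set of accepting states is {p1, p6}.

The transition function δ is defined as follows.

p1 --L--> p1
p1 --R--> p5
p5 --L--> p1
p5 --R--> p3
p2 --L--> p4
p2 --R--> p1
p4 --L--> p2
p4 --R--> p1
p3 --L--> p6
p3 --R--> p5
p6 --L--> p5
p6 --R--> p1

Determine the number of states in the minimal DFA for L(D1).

5

Initial partition by acceptance: {p1,p6} | {p2,p3,p4,p5}.
Refine {p1,p6} on symbol L: members go to different blocks, giving {p1} and {p6}.
Split {p2,p3,p4,p5} by δ(·,L) → {p2,p4} and {p3} and {p5}.
Stable partition: {p1} | {p2,p4} | {p6} | {p3} | {p5} — 5 equivalence classes.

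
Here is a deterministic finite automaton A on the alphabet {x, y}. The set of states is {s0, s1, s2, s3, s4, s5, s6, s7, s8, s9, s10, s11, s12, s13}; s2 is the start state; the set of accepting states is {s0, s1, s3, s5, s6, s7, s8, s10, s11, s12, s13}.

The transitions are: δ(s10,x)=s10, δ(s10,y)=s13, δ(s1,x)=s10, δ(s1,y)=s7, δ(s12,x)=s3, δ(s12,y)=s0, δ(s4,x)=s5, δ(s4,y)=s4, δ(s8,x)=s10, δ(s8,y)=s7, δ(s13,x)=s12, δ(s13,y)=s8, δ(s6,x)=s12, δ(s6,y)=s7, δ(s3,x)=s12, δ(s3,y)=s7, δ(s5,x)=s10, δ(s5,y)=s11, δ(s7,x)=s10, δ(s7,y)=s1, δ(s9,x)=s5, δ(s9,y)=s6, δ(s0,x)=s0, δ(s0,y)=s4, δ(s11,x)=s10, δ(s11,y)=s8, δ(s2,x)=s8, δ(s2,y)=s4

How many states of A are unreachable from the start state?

BFS from s2 reaches {s0, s1, s2, s3, s4, s5, s7, s8, s10, s11, s12, s13}; the 2 state(s) s6, s9 are never visited.

2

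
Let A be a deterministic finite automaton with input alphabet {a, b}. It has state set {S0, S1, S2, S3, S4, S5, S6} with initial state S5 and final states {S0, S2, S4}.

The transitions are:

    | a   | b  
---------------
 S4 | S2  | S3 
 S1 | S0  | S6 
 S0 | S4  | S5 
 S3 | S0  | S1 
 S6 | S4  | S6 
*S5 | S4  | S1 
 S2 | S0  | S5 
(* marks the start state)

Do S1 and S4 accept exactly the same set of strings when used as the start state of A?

No

All states are reachable from the start state.
P0 = {S0,S2,S4} | {S1,S3,S5,S6}.
The partition is now stable with 2 blocks: {S0,S2,S4} | {S1,S3,S5,S6}.
S1 and S4 end up in different blocks, so they are distinguishable. For instance, the string 'ε' is accepted from only S4.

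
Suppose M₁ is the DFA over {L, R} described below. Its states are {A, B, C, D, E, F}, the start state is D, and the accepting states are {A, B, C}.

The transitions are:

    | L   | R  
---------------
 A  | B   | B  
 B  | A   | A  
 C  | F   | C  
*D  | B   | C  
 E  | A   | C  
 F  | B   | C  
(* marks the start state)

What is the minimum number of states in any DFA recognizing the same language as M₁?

Reachable states from the start: {A,B,C,D,F}. Unreachable: {E} — drop them.
Start with accepting vs non-accepting: {A,B,C} | {D,F}.
Refine {A,B,C} on symbol L: members go to different blocks, giving {A,B} and {C}.
No further refinement is possible. Final partition (3 blocks): {A,B} | {D,F} | {C}.

3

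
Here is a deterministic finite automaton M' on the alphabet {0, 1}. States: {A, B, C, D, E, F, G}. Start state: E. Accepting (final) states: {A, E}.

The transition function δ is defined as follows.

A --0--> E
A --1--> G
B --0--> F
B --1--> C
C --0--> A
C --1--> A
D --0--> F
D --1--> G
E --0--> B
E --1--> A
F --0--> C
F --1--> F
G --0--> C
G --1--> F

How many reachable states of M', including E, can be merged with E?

Reachable states from the start: {A,B,C,E,F,G}. Unreachable: {D} — drop them.
Initial partition by acceptance: {A,E} | {B,C,F,G}.
On input 0, block {A,E} splits into {A} and {E}.
Refine {B,C,F,G} on symbol 0: members go to different blocks, giving {B,F,G} and {C}.
Split {B,F,G} by δ(·,0) → {F,G} and {B}.
The partition is now stable with 5 blocks: {A} | {F,G} | {E} | {C} | {B}.
State E belongs to the block {E}, which has 1 states.

1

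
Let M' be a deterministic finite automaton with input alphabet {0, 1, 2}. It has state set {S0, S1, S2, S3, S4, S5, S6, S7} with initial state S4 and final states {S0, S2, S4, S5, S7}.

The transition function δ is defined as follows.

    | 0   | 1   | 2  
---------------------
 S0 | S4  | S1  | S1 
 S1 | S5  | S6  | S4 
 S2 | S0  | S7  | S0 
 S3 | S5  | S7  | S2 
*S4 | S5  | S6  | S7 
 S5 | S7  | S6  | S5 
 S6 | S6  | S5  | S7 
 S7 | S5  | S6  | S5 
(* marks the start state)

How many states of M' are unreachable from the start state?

Starting at S4 and following transitions, the reachable set is {S4, S5, S6, S7}. That leaves S0, S1, S2, S3 unreachable — 4 in total.

4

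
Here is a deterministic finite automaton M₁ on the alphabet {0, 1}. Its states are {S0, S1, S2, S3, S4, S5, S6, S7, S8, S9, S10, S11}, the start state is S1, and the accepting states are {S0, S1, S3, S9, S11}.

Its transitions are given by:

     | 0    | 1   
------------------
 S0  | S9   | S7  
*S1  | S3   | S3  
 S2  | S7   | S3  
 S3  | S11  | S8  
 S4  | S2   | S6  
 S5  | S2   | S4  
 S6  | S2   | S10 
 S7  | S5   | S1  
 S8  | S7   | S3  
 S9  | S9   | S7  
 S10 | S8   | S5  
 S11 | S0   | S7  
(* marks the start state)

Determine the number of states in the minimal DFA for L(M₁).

Every state is reachable, so we keep all 12.
P0 = {S0,S1,S3,S9,S11} | {S2,S4,S5,S6,S7,S8,S10}.
Refine {S0,S1,S3,S9,S11} on symbol 1: members go to different blocks, giving {S0,S3,S9,S11} and {S1}.
Split {S2,S4,S5,S6,S7,S8,S10} by δ(·,1) → {S4,S5,S6,S10} and {S2,S8} and {S7}.
On input 1, block {S0,S3,S9,S11} splits into {S0,S9,S11} and {S3}.
No further refinement is possible. Final partition (6 blocks): {S0,S9,S11} | {S4,S5,S6,S10} | {S1} | {S2,S8} | {S7} | {S3}.

6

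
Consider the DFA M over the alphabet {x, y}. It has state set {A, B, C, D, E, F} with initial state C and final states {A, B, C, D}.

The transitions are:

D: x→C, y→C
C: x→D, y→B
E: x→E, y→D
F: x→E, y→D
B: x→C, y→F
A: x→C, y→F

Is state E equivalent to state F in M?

Yes

Reachable states from the start: {B,C,D,E,F}. Unreachable: {A} — drop them.
P0 = {B,C,D} | {E,F}.
Split {B,C,D} by δ(·,y) → {C,D} and {B}.
On input y, block {C,D} splits into {C} and {D}.
The partition is now stable with 4 blocks: {C} | {E,F} | {B} | {D}.
E and F lie in the same block of the stable partition, so they are equivalent — no string distinguishes them.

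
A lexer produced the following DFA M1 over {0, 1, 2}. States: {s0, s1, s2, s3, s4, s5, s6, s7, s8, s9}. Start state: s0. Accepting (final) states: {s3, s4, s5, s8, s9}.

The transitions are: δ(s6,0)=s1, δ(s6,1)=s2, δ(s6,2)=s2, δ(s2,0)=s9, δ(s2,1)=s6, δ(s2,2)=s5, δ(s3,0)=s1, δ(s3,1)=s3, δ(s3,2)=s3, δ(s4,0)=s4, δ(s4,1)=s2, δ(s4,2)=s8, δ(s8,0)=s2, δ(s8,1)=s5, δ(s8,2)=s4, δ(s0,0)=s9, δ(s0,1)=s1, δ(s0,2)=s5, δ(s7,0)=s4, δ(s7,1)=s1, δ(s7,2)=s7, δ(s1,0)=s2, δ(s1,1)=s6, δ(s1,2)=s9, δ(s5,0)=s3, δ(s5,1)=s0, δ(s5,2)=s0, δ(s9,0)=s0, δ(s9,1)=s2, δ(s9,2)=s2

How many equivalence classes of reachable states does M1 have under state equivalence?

7

States {s4,s7,s8} cannot be reached from the start state, so discard them.
Initial partition by acceptance: {s3,s5,s9} | {s0,s1,s2,s6}.
Split {s3,s5,s9} by δ(·,0) → {s3,s9} and {s5}.
On input 1, block {s3,s9} splits into {s3} and {s9}.
Split {s0,s1,s2,s6} by δ(·,0) → {s0,s2} and {s1,s6}.
On input 0, block {s1,s6} splits into {s1} and {s6}.
Refine {s0,s2} on symbol 1: members go to different blocks, giving {s0} and {s2}.
Stable partition: {s3} | {s0} | {s5} | {s9} | {s1} | {s6} | {s2} — 7 equivalence classes.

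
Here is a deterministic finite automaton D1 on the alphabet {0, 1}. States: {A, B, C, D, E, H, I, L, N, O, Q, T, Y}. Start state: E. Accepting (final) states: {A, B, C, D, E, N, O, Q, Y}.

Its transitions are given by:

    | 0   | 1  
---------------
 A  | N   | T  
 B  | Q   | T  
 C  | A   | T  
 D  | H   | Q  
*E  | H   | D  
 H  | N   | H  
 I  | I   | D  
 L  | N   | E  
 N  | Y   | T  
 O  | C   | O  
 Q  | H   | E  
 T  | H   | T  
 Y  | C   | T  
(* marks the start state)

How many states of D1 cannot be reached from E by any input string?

4

No path from E leads to B, I, L, O; the other 9 states are all reachable.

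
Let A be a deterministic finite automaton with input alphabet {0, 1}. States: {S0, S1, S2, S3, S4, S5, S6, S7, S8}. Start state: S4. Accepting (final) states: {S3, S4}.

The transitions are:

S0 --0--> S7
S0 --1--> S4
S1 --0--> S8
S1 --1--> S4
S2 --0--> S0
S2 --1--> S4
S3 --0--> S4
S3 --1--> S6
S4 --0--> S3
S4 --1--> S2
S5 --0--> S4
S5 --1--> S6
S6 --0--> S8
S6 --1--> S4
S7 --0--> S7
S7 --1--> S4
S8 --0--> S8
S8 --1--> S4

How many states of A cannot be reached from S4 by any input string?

2

No path from S4 leads to S1, S5; the other 7 states are all reachable.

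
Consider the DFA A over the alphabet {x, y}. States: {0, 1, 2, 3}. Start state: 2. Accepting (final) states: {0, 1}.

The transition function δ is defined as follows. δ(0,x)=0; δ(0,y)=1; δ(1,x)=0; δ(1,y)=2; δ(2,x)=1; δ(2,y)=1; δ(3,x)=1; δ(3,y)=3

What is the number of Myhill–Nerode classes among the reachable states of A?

3

Reachable states from the start: {0,1,2}. Unreachable: {3} — drop them.
P0 = {0,1} | {2}.
Refine {0,1} on symbol y: members go to different blocks, giving {0} and {1}.
Stable partition: {0} | {2} | {1} — 3 equivalence classes.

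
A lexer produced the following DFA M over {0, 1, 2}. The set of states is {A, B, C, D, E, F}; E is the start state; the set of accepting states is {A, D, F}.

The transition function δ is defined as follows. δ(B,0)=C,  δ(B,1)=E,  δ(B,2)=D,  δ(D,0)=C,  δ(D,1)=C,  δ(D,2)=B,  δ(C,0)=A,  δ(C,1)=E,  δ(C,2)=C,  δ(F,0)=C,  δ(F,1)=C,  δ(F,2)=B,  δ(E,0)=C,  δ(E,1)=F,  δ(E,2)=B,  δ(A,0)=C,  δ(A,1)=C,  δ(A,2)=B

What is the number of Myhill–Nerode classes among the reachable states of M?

All states are reachable from the start state.
Start with accepting vs non-accepting: {A,D,F} | {B,C,E}.
On input 0, block {B,C,E} splits into {B,E} and {C}.
Refine {B,E} on symbol 1: members go to different blocks, giving {B} and {E}.
No further refinement is possible. Final partition (4 blocks): {A,D,F} | {B} | {C} | {E}.

4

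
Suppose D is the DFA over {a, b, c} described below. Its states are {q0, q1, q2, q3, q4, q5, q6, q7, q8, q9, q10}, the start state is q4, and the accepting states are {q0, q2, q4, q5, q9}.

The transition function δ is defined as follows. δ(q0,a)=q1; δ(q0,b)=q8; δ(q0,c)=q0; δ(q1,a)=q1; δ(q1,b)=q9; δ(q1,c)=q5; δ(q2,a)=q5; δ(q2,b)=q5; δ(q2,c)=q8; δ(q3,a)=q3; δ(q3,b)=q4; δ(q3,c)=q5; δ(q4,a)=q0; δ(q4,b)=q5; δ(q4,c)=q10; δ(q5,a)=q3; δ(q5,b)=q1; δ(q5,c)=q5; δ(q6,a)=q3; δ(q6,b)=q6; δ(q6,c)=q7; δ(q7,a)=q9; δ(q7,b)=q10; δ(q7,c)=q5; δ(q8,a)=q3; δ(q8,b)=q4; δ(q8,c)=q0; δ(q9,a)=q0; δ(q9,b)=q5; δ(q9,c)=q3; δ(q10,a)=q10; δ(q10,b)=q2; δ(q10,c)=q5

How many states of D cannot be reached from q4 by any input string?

No path from q4 leads to q6, q7; the other 9 states are all reachable.

2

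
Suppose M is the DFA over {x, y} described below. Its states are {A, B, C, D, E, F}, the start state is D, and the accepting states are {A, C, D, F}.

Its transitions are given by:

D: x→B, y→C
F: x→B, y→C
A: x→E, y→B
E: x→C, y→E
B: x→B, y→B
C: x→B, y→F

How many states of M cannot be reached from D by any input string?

BFS from D reaches {B, C, D, F}; the 2 state(s) A, E are never visited.

2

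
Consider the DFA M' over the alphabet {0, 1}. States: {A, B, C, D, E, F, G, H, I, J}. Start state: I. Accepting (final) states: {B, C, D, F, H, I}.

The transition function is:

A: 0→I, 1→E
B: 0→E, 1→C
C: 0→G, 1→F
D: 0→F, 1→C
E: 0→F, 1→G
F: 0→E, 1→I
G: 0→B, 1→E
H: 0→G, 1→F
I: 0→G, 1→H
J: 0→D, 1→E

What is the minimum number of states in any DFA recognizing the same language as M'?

2

States {A,D,J} cannot be reached from the start state, so discard them.
Start with accepting vs non-accepting: {B,C,F,H,I} | {E,G}.
Stable partition: {B,C,F,H,I} | {E,G} — 2 equivalence classes.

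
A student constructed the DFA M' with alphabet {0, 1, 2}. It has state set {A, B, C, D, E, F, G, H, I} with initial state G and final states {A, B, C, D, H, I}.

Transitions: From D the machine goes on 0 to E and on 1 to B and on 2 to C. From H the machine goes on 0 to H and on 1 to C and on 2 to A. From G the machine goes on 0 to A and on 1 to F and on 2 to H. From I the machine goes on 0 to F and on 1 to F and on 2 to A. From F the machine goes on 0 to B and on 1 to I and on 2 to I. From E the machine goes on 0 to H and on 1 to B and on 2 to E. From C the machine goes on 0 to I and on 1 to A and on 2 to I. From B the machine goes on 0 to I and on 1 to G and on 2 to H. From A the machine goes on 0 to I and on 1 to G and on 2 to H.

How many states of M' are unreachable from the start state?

Starting at G and following transitions, the reachable set is {A, B, C, F, G, H, I}. That leaves D, E unreachable — 2 in total.

2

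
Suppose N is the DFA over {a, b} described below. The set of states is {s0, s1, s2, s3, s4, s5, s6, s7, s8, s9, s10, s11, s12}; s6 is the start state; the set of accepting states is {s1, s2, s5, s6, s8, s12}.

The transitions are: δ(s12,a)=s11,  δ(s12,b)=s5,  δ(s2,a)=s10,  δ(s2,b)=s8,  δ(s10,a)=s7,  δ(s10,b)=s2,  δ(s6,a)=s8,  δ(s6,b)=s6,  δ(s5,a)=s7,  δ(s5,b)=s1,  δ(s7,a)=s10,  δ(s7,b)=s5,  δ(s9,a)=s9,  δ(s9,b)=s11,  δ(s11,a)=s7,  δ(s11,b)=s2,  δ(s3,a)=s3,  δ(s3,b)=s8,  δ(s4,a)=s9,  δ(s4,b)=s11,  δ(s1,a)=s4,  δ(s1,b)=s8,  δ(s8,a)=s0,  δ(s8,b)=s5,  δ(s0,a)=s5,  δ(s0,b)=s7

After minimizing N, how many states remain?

Reachable states from the start: {s0,s1,s2,s4,s5,s6,s7,s8,s9,s10,s11}. Unreachable: {s3,s12} — drop them.
P0 = {s1,s2,s5,s6,s8} | {s0,s4,s7,s9,s10,s11}.
Refine {s1,s2,s5,s6,s8} on symbol a: members go to different blocks, giving {s1,s2,s5,s8} and {s6}.
Refine {s0,s4,s7,s9,s10,s11} on symbol a: members go to different blocks, giving {s4,s7,s9,s10,s11} and {s0}.
On input a, block {s1,s2,s5,s8} splits into {s1,s2,s5} and {s8}.
Split {s1,s2,s5} by δ(·,b) → {s1,s2} and {s5}.
On input b, block {s4,s7,s9,s10,s11} splits into {s4,s9} and {s10,s11} and {s7}.
Split {s1,s2} by δ(·,a) → {s1} and {s2}.
No further refinement is possible. Final partition (9 blocks): {s1} | {s4,s9} | {s6} | {s0} | {s8} | {s5} | {s10,s11} | {s7} | {s2}.

9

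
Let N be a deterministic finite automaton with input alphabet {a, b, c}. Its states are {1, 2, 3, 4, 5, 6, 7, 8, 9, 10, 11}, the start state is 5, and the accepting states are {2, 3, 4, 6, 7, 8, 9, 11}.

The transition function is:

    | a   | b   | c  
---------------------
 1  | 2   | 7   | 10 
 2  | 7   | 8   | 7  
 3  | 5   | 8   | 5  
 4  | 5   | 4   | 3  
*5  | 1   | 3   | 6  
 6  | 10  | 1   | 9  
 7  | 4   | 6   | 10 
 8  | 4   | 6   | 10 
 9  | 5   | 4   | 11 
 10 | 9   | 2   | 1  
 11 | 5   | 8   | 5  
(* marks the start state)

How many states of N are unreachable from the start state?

Exploring from 5, all states are eventually visited, so none are unreachable.

0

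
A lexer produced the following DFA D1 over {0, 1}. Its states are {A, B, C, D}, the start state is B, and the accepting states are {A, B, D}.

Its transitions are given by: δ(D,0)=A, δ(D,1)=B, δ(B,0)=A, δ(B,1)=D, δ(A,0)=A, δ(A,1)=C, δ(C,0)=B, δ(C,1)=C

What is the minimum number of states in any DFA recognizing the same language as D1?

3

Every state is reachable, so we keep all 4.
Initial partition by acceptance: {A,B,D} | {C}.
Refine {A,B,D} on symbol 1: members go to different blocks, giving {B,D} and {A}.
The partition is now stable with 3 blocks: {B,D} | {C} | {A}.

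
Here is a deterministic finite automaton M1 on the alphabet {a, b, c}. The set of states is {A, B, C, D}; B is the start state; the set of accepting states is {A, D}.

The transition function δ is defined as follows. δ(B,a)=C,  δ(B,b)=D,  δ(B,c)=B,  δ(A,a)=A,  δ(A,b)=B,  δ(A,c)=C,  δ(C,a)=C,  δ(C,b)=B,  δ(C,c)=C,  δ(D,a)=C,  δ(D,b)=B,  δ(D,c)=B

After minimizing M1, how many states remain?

3

Reachable states from the start: {B,C,D}. Unreachable: {A} — drop them.
Start with accepting vs non-accepting: {D} | {B,C}.
On input b, block {B,C} splits into {B} and {C}.
Stable partition: {D} | {B} | {C} — 3 equivalence classes.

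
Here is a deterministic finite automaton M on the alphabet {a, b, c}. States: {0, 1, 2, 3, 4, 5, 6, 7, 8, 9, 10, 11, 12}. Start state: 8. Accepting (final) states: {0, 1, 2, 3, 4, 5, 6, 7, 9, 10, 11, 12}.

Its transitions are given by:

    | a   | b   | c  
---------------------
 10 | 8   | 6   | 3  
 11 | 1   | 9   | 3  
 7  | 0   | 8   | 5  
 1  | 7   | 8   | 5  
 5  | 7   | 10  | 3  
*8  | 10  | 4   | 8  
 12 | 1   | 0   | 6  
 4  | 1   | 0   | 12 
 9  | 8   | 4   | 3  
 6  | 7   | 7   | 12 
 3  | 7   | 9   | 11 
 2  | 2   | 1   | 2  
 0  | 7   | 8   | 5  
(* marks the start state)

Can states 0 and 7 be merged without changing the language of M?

Yes

Reachable states from the start: {0,1,3,4,5,6,7,8,9,10,11,12}. Unreachable: {2} — drop them.
P0 = {0,1,3,4,5,6,7,9,10,11,12} | {8}.
On input a, block {0,1,3,4,5,6,7,9,10,11,12} splits into {0,1,3,4,5,6,7,11,12} and {9,10}.
On input b, block {0,1,3,4,5,6,7,11,12} splits into {0,1,7} and {3,5,11} and {4,6,12}.
The partition is now stable with 5 blocks: {0,1,7} | {8} | {9,10} | {3,5,11} | {4,6,12}.
0 and 7 lie in the same block of the stable partition, so they are equivalent — no string distinguishes them.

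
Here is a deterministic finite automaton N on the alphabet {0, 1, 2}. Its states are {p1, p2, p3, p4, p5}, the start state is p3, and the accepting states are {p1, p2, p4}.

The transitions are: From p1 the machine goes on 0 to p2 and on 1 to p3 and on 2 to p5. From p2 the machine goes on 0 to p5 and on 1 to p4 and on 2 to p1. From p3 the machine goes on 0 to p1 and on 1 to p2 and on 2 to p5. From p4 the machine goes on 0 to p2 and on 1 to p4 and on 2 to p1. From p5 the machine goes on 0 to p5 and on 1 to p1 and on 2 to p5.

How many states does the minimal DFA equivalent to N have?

5

Every state is reachable, so we keep all 5.
P0 = {p1,p2,p4} | {p3,p5}.
Refine {p1,p2,p4} on symbol 0: members go to different blocks, giving {p1,p4} and {p2}.
Split {p1,p4} by δ(·,1) → {p1} and {p4}.
On input 0, block {p3,p5} splits into {p3} and {p5}.
No further refinement is possible. Final partition (5 blocks): {p1} | {p3} | {p2} | {p4} | {p5}.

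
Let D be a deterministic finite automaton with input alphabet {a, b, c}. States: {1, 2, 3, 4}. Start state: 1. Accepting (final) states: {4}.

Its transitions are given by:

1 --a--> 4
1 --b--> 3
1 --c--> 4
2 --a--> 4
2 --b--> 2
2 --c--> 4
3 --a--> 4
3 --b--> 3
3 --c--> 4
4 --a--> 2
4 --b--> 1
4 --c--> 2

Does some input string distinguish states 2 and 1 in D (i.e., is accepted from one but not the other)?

No

All states are reachable from the start state.
P0 = {4} | {1,2,3}.
No further refinement is possible. Final partition (2 blocks): {4} | {1,2,3}.
2 and 1 lie in the same block of the stable partition, so they are equivalent — no string distinguishes them.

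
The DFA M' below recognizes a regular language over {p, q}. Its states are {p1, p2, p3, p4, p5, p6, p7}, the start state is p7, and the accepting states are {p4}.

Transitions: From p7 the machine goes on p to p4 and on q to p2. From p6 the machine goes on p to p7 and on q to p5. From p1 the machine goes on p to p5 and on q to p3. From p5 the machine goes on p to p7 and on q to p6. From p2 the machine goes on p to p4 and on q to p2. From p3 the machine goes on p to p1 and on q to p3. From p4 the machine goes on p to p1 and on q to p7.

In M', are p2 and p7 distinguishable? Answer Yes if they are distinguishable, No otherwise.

No

Start with accepting vs non-accepting: {p4} | {p1,p2,p3,p5,p6,p7}.
Split {p1,p2,p3,p5,p6,p7} by δ(·,p) → {p1,p3,p5,p6} and {p2,p7}.
On input p, block {p1,p3,p5,p6} splits into {p1,p3} and {p5,p6}.
On input p, block {p1,p3} splits into {p1} and {p3}.
No further refinement is possible. Final partition (5 blocks): {p4} | {p1} | {p2,p7} | {p5,p6} | {p3}.
p2 and p7 lie in the same block of the stable partition, so they are equivalent — no string distinguishes them.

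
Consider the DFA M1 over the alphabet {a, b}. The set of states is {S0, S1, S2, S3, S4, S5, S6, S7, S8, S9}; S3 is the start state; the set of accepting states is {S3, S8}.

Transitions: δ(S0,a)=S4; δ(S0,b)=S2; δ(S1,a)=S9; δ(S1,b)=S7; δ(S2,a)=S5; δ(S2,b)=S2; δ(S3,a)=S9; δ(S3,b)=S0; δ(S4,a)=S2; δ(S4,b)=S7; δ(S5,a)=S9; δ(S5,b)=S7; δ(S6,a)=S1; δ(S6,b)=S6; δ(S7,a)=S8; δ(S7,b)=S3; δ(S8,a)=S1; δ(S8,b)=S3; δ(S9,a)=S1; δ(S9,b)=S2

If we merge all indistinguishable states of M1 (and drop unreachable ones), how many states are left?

5

Reachable states from the start: {S0,S1,S2,S3,S4,S5,S7,S8,S9}. Unreachable: {S6} — drop them.
P0 = {S3,S8} | {S0,S1,S2,S4,S5,S7,S9}.
Refine {S3,S8} on symbol b: members go to different blocks, giving {S3} and {S8}.
On input a, block {S0,S1,S2,S4,S5,S7,S9} splits into {S0,S1,S2,S4,S5,S9} and {S7}.
Split {S0,S1,S2,S4,S5,S9} by δ(·,b) → {S0,S2,S9} and {S1,S4,S5}.
Stable partition: {S3} | {S0,S2,S9} | {S8} | {S7} | {S1,S4,S5} — 5 equivalence classes.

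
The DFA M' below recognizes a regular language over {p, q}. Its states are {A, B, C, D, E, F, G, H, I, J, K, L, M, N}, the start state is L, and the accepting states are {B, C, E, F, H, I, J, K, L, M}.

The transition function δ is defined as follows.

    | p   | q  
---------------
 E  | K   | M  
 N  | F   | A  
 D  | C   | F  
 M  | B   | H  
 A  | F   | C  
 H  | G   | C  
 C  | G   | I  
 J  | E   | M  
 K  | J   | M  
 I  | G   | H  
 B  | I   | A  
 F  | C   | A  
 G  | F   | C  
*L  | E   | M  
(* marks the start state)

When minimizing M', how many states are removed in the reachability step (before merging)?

Starting at L and following transitions, the reachable set is {A, B, C, E, F, G, H, I, J, K, L, M}. That leaves D, N unreachable — 2 in total.

2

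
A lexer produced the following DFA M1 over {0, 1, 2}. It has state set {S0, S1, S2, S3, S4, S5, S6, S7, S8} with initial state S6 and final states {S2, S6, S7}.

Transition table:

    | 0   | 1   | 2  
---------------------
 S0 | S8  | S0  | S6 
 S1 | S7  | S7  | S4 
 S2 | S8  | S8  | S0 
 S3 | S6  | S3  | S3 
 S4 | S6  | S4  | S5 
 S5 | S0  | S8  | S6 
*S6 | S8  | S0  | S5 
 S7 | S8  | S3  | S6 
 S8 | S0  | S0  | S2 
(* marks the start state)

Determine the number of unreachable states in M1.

Starting at S6 and following transitions, the reachable set is {S0, S2, S5, S6, S8}. That leaves S1, S3, S4, S7 unreachable — 4 in total.

4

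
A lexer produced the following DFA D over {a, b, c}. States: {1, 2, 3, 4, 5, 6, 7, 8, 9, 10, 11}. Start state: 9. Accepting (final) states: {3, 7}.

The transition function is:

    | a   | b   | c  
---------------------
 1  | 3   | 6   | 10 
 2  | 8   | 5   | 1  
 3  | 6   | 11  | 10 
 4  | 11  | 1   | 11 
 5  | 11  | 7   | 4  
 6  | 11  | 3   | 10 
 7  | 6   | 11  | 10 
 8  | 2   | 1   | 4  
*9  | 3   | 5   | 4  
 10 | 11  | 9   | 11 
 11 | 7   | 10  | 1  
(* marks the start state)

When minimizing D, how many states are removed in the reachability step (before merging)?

2

No path from 9 leads to 2, 8; the other 9 states are all reachable.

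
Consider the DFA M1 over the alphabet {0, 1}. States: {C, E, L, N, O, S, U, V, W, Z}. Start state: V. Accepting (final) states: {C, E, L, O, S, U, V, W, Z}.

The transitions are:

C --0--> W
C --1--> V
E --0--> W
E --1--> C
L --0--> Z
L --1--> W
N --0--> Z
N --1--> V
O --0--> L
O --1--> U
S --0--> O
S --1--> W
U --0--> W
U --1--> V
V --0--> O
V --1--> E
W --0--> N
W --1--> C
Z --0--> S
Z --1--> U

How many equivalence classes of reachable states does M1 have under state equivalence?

Initial partition by acceptance: {C,E,L,O,S,U,V,W,Z} | {N}.
On input 0, block {C,E,L,O,S,U,V,W,Z} splits into {C,E,L,O,S,U,V,Z} and {W}.
On input 0, block {C,E,L,O,S,U,V,Z} splits into {L,O,S,V,Z} and {C,E,U}.
Refine {L,O,S,V,Z} on symbol 1: members go to different blocks, giving {O,V,Z} and {L,S}.
Refine {O,V,Z} on symbol 0: members go to different blocks, giving {O,Z} and {V}.
Refine {C,E,U} on symbol 1: members go to different blocks, giving {C,U} and {E}.
The partition is now stable with 7 blocks: {O,Z} | {N} | {W} | {C,U} | {L,S} | {V} | {E}.

7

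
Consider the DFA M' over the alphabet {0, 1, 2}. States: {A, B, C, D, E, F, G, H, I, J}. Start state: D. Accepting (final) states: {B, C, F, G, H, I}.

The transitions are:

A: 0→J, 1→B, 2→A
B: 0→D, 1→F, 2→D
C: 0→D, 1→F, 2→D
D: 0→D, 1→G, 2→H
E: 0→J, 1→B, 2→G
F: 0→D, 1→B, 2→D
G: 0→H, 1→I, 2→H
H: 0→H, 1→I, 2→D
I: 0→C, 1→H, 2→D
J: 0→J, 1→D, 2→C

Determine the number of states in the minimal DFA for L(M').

States {A,E,J} cannot be reached from the start state, so discard them.
P0 = {B,C,F,G,H,I} | {D}.
Split {B,C,F,G,H,I} by δ(·,0) → {B,C,F} and {G,H,I}.
Split {G,H,I} by δ(·,0) → {G,H} and {I}.
Split {G,H} by δ(·,2) → {G} and {H}.
Stable partition: {B,C,F} | {D} | {G} | {I} | {H} — 5 equivalence classes.

5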